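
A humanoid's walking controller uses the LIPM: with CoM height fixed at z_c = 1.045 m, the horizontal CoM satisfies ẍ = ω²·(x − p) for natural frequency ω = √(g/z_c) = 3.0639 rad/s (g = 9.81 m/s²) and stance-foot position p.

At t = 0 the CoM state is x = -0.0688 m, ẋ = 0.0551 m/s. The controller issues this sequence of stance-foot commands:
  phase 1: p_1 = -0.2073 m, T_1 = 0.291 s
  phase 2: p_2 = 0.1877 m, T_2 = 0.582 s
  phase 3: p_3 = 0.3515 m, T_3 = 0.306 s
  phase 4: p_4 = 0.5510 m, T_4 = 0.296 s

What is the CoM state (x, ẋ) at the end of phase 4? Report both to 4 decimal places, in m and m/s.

x = -0.5227, ẋ = -2.9354

phase 1: p=-0.2073, T=0.291, ωT=0.891595, cosh=1.424509, sinh=1.014508; start (x,ẋ)=(-0.068800, 0.055100) → end (x,ẋ)=(0.008239, 0.508997)
phase 2: p=0.1877, T=0.582, ωT=1.783190, cosh=3.058451, sinh=2.890350; start (x,ẋ)=(0.008239, 0.508997) → end (x,ẋ)=(0.118993, -0.032518)
phase 3: p=0.3515, T=0.306, ωT=0.937553, cosh=1.472655, sinh=1.081071; start (x,ẋ)=(0.118993, -0.032518) → end (x,ẋ)=(-0.002377, -0.818020)
phase 4: p=0.5510, T=0.296, ωT=0.906914, cosh=1.440218, sinh=1.036450; start (x,ẋ)=(-0.002377, -0.818020) → end (x,ẋ)=(-0.522702, -2.935420)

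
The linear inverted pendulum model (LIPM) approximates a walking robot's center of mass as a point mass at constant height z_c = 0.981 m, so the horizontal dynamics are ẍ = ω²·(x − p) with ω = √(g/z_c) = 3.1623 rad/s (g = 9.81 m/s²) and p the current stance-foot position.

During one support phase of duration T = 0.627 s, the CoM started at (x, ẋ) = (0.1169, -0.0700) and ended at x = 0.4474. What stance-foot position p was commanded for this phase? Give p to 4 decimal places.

ωT = 3.1623·0.627 = 1.982762; cosh(ωT) = 3.700232, sinh(ωT) = 3.562544
x(T) = p + (x₀−p)·cosh(ωT) + (ẋ₀/ω)·sinh(ωT) ⇒ p·(1 − cosh) = x(T) − x₀·cosh − (ẋ₀/ω)·sinh
numerator   = 0.4474 − (0.1169)·3.700232 − (-0.0700/3.1623)·3.562544 = 0.093703
denominator = 1 − 3.700232 = -2.700232
p = 0.093703 / -2.700232 = -0.0347

p = -0.0347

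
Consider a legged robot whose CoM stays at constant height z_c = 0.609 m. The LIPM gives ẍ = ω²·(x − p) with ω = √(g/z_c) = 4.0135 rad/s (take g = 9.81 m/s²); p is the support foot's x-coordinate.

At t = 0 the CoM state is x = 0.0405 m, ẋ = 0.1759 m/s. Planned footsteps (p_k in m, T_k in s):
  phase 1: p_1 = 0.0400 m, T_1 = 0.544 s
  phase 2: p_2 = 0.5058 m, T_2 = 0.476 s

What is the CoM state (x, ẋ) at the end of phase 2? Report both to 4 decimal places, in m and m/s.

x = 0.2265, ẋ = -0.8412

phase 1: p=0.0400, T=0.544, ωT=2.183344, cosh=4.494301, sinh=4.381637; start (x,ẋ)=(0.040500, 0.175900) → end (x,ẋ)=(0.234282, 0.799340)
phase 2: p=0.5058, T=0.476, ωT=1.910426, cosh=3.451992, sinh=3.303974; start (x,ẋ)=(0.234282, 0.799340) → end (x,ẋ)=(0.226550, -0.841155)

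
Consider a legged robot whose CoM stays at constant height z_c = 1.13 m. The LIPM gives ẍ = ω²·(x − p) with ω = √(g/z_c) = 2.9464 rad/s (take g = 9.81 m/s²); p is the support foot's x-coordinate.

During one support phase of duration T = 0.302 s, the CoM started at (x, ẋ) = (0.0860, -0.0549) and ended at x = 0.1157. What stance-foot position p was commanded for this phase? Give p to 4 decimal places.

ωT = 2.9464·0.302 = 0.889813; cosh(ωT) = 1.422703, sinh(ωT) = 1.011971
x(T) = p + (x₀−p)·cosh(ωT) + (ẋ₀/ω)·sinh(ωT) ⇒ p·(1 − cosh) = x(T) − x₀·cosh − (ẋ₀/ω)·sinh
numerator   = 0.1157 − (0.0860)·1.422703 − (-0.0549/2.9464)·1.011971 = 0.012203
denominator = 1 − 1.422703 = -0.422703
p = 0.012203 / -0.422703 = -0.0289

p = -0.0289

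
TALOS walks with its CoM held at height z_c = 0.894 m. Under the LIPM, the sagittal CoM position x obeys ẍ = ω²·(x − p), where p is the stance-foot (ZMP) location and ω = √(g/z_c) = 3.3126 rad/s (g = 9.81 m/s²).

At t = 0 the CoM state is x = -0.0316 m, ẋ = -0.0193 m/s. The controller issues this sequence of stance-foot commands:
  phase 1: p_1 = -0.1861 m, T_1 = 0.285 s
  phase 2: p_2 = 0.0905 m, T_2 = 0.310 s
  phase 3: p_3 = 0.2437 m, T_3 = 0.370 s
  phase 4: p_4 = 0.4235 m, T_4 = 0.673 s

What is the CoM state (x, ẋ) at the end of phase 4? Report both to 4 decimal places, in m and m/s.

phase 1: p=-0.1861, T=0.285, ωT=0.944091, cosh=1.479754, sinh=1.090721; start (x,ẋ)=(-0.031600, -0.019300) → end (x,ẋ)=(0.036167, 0.529668)
phase 2: p=0.0905, T=0.310, ωT=1.026906, cosh=1.575263, sinh=1.217150; start (x,ẋ)=(0.036167, 0.529668) → end (x,ẋ)=(0.199528, 0.615301)
phase 3: p=0.2437, T=0.370, ωT=1.225662, cosh=1.849992, sinh=1.556429; start (x,ẋ)=(0.199528, 0.615301) → end (x,ẋ)=(0.451082, 0.910558)
phase 4: p=0.4235, T=0.673, ωT=2.229380, cosh=4.700848, sinh=4.593252; start (x,ẋ)=(0.451082, 0.910558) → end (x,ẋ)=(1.815738, 4.700067)

x = 1.8157, ẋ = 4.7001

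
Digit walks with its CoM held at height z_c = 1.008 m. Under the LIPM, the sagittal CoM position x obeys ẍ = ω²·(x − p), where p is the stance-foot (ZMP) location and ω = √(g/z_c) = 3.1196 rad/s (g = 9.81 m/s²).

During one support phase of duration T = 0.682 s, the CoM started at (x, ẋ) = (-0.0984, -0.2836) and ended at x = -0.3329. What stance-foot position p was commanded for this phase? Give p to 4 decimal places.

p = -0.1419

ωT = 3.1196·0.682 = 2.127567; cosh(ωT) = 4.256773, sinh(ωT) = 4.137647
x(T) = p + (x₀−p)·cosh(ωT) + (ẋ₀/ω)·sinh(ωT) ⇒ p·(1 − cosh) = x(T) − x₀·cosh − (ẋ₀/ω)·sinh
numerator   = -0.3329 − (-0.0984)·4.256773 − (-0.2836/3.1196)·4.137647 = 0.462116
denominator = 1 − 4.256773 = -3.256773
p = 0.462116 / -3.256773 = -0.1419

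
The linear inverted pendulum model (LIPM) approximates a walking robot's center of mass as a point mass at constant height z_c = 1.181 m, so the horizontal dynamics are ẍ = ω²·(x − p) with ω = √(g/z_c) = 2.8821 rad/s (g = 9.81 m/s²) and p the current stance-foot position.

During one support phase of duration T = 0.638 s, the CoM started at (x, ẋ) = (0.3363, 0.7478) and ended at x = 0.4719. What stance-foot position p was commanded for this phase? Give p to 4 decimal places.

p = 0.6329

ωT = 2.8821·0.638 = 1.838780; cosh(ωT) = 3.223936, sinh(ωT) = 3.064924
x(T) = p + (x₀−p)·cosh(ωT) + (ẋ₀/ω)·sinh(ωT) ⇒ p·(1 − cosh) = x(T) − x₀·cosh − (ẋ₀/ω)·sinh
numerator   = 0.4719 − (0.3363)·3.223936 − (0.7478/2.8821)·3.064924 = -1.407546
denominator = 1 − 3.223936 = -2.223936
p = -1.407546 / -2.223936 = 0.6329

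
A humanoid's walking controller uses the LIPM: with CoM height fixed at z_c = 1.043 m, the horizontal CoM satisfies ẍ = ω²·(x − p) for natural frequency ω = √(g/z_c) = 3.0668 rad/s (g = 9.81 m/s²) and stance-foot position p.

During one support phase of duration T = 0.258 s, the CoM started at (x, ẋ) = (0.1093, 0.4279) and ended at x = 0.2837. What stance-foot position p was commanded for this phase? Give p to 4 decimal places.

ωT = 3.0668·0.258 = 0.791234; cosh(ωT) = 1.329701, sinh(ωT) = 0.876417
x(T) = p + (x₀−p)·cosh(ωT) + (ẋ₀/ω)·sinh(ωT) ⇒ p·(1 − cosh) = x(T) − x₀·cosh − (ẋ₀/ω)·sinh
numerator   = 0.2837 − (0.1093)·1.329701 − (0.4279/3.0668)·0.876417 = 0.016080
denominator = 1 − 1.329701 = -0.329701
p = 0.016080 / -0.329701 = -0.0488

p = -0.0488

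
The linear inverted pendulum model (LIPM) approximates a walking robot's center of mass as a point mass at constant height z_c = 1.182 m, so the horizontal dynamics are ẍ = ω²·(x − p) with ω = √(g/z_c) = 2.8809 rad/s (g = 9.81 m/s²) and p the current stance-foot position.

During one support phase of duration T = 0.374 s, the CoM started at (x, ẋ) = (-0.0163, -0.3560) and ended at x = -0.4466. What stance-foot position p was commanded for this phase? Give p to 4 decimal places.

p = 0.4061

ωT = 2.8809·0.374 = 1.077457; cosh(ωT) = 1.638830, sinh(ωT) = 1.298370
x(T) = p + (x₀−p)·cosh(ωT) + (ẋ₀/ω)·sinh(ωT) ⇒ p·(1 − cosh) = x(T) − x₀·cosh − (ẋ₀/ω)·sinh
numerator   = -0.4466 − (-0.0163)·1.638830 − (-0.3560/2.8809)·1.298370 = -0.259444
denominator = 1 − 1.638830 = -0.638830
p = -0.259444 / -0.638830 = 0.4061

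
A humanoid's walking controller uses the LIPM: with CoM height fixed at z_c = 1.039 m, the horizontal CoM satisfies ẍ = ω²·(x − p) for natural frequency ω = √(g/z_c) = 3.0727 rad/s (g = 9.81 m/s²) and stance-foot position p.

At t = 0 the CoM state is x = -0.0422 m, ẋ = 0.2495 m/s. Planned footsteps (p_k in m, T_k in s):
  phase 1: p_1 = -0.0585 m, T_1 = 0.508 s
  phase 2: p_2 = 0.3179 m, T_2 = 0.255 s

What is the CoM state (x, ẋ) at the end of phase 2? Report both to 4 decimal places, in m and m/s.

x = 0.3252, ẋ = 0.5697

phase 1: p=-0.0585, T=0.508, ωT=1.560932, cosh=2.486599, sinh=2.276658; start (x,ẋ)=(-0.042200, 0.249500) → end (x,ẋ)=(0.166894, 0.734433)
phase 2: p=0.3179, T=0.255, ωT=0.783539, cosh=1.322996, sinh=0.866209; start (x,ẋ)=(0.166894, 0.734433) → end (x,ẋ)=(0.325160, 0.569733)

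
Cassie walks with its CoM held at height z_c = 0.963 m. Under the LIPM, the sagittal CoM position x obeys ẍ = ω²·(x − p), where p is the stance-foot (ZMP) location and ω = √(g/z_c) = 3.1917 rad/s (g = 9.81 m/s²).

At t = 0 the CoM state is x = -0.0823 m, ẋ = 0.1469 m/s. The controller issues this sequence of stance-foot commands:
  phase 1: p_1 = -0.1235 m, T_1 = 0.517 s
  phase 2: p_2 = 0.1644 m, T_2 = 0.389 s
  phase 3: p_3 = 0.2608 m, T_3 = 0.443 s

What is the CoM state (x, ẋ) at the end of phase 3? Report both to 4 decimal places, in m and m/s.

phase 1: p=-0.1235, T=0.517, ωT=1.650109, cosh=2.699788, sinh=2.507759; start (x,ẋ)=(-0.082300, 0.146900) → end (x,ẋ)=(0.103152, 0.726364)
phase 2: p=0.1644, T=0.389, ωT=1.241571, cosh=1.874989, sinh=1.586059; start (x,ẋ)=(0.103152, 0.726364) → end (x,ẋ)=(0.410515, 1.051876)
phase 3: p=0.2608, T=0.443, ωT=1.413923, cosh=2.177622, sinh=1.934434; start (x,ẋ)=(0.410515, 1.051876) → end (x,ẋ)=(1.224347, 3.214950)

x = 1.2243, ẋ = 3.2150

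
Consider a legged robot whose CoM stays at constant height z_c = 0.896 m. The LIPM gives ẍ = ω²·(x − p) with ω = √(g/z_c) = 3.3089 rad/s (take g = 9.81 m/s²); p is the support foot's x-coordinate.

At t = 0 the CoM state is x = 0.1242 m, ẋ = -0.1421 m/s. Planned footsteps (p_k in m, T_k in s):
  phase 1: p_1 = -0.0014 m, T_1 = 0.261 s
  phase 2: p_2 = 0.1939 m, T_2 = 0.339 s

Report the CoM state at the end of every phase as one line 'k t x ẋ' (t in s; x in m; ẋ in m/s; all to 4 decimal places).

1 0.2610 0.1322 0.2068
2 0.6000 0.1748 0.0707

phase 1: p=-0.0014, T=0.261, ωT=0.863623, cosh=1.396685, sinh=0.975053; start (x,ẋ)=(0.124200, -0.142100) → end (x,ẋ)=(0.132150, 0.206761)
phase 2: p=0.1939, T=0.339, ωT=1.121717, cosh=1.697921, sinh=1.372201; start (x,ẋ)=(0.132150, 0.206761) → end (x,ẋ)=(0.174797, 0.070690)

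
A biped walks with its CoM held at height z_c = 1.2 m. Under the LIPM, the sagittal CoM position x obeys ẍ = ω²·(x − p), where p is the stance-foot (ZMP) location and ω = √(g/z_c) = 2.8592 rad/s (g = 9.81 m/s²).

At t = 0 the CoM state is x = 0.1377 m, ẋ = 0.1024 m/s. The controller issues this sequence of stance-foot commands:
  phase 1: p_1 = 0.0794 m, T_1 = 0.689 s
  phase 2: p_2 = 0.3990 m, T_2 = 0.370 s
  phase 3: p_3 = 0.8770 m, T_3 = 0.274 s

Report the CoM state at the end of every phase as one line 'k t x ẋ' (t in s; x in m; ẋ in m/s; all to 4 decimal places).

phase 1: p=0.0794, T=0.689, ωT=1.969989, cosh=3.655027, sinh=3.515569; start (x,ẋ)=(0.137700, 0.102400) → end (x,ẋ)=(0.418395, 0.960290)
phase 2: p=0.3990, T=0.370, ωT=1.057904, cosh=1.613755, sinh=1.266572; start (x,ẋ)=(0.418395, 0.960290) → end (x,ẋ)=(0.855690, 1.619911)
phase 3: p=0.8770, T=0.274, ωT=0.783421, cosh=1.322894, sinh=0.866053; start (x,ẋ)=(0.855690, 1.619911) → end (x,ẋ)=(1.339481, 2.090202)

1 0.6890 0.4184 0.9603
2 1.0590 0.8557 1.6199
3 1.3330 1.3395 2.0902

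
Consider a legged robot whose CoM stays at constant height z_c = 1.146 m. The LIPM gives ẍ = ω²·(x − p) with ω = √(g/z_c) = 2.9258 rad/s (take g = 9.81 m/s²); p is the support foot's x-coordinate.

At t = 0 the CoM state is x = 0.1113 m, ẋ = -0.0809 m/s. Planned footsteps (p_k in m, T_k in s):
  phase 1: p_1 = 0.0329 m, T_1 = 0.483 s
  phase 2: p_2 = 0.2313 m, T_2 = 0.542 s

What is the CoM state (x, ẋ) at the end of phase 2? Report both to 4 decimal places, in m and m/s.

phase 1: p=0.0329, T=0.483, ωT=1.413161, cosh=2.176149, sinh=1.932776; start (x,ẋ)=(0.111300, -0.080900) → end (x,ẋ)=(0.150068, 0.267295)
phase 2: p=0.2313, T=0.542, ωT=1.585784, cosh=2.543952, sinh=2.339165; start (x,ẋ)=(0.150068, 0.267295) → end (x,ẋ)=(0.238350, 0.124038)

x = 0.2384, ẋ = 0.1240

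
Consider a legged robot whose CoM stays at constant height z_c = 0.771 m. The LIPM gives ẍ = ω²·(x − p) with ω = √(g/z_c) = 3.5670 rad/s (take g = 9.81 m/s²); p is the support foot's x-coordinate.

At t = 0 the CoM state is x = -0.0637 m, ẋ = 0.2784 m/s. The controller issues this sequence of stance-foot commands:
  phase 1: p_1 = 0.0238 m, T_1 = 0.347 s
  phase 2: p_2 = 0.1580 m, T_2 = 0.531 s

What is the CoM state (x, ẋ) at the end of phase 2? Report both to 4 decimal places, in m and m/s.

x = -0.4100, ẋ = -1.9282

phase 1: p=0.0238, T=0.347, ωT=1.237749, cosh=1.868940, sinh=1.578904; start (x,ẋ)=(-0.063700, 0.278400) → end (x,ẋ)=(-0.016501, 0.027517)
phase 2: p=0.1580, T=0.531, ωT=1.894077, cosh=3.398434, sinh=3.247977; start (x,ẋ)=(-0.016501, 0.027517) → end (x,ẋ)=(-0.409973, -1.928168)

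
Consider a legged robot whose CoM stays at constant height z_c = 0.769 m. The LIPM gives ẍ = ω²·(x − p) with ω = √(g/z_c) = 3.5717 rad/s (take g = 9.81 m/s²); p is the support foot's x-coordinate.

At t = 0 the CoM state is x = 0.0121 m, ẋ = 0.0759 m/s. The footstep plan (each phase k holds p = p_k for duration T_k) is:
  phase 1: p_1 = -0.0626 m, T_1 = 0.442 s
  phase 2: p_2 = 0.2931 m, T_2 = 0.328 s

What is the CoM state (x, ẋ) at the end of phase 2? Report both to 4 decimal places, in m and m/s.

phase 1: p=-0.0626, T=0.442, ωT=1.578691, cosh=2.527426, sinh=2.321181; start (x,ẋ)=(0.012100, 0.075900) → end (x,ẋ)=(0.175525, 0.811137)
phase 2: p=0.2931, T=0.328, ωT=1.171518, cosh=1.768391, sinh=1.458495; start (x,ẋ)=(0.175525, 0.811137) → end (x,ẋ)=(0.416407, 0.821921)

x = 0.4164, ẋ = 0.8219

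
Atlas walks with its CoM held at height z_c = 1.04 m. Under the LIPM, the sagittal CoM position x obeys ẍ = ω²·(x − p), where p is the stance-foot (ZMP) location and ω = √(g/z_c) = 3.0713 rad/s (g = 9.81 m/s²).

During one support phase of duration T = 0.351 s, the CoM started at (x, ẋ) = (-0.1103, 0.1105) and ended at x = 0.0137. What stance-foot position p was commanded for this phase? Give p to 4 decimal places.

ωT = 3.0713·0.351 = 1.078026; cosh(ωT) = 1.639570, sinh(ωT) = 1.299303
x(T) = p + (x₀−p)·cosh(ωT) + (ẋ₀/ω)·sinh(ωT) ⇒ p·(1 − cosh) = x(T) − x₀·cosh − (ẋ₀/ω)·sinh
numerator   = 0.0137 − (-0.1103)·1.639570 − (0.1105/3.0713)·1.299303 = 0.147798
denominator = 1 − 1.639570 = -0.639570
p = 0.147798 / -0.639570 = -0.2311

p = -0.2311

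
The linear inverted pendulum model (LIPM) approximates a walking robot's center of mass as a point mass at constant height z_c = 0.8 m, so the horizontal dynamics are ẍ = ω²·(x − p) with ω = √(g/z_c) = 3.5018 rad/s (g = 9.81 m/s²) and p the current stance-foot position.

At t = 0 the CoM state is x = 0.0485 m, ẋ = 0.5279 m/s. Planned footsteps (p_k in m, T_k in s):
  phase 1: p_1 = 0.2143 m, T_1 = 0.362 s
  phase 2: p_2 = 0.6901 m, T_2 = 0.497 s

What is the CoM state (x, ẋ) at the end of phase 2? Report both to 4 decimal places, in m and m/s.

x = -0.8677, ẋ = -5.1082

phase 1: p=0.2143, T=0.362, ωT=1.267652, cosh=1.916996, sinh=1.635504; start (x,ẋ)=(0.048500, 0.527900) → end (x,ẋ)=(0.143016, 0.062411)
phase 2: p=0.6901, T=0.497, ωT=1.740395, cosh=2.937522, sinh=2.762070; start (x,ẋ)=(0.143016, 0.062411) → end (x,ẋ)=(-0.867744, -5.108182)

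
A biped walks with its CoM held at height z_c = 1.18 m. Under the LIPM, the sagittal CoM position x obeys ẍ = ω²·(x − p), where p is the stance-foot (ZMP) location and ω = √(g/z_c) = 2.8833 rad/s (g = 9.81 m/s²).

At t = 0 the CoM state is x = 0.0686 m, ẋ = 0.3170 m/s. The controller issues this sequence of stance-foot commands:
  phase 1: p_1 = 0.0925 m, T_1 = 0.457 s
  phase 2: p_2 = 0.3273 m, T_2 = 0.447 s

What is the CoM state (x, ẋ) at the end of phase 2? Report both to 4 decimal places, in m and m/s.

phase 1: p=0.0925, T=0.457, ωT=1.317668, cosh=2.001231, sinh=1.733472; start (x,ẋ)=(0.068600, 0.317000) → end (x,ẋ)=(0.235254, 0.514935)
phase 2: p=0.3273, T=0.447, ωT=1.288835, cosh=1.952074, sinh=1.676483; start (x,ẋ)=(0.235254, 0.514935) → end (x,ẋ)=(0.447027, 0.560262)

x = 0.4470, ẋ = 0.5603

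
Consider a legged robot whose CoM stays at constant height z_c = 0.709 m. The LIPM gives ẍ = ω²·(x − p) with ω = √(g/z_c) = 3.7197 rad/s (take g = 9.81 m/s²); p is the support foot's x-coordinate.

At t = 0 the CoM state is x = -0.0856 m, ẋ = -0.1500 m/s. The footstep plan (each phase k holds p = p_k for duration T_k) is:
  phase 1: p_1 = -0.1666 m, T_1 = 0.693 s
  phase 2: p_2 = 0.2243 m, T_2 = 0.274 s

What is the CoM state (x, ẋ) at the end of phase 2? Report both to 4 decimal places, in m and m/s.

phase 1: p=-0.1666, T=0.693, ωT=2.577752, cosh=6.621725, sinh=6.545781; start (x,ẋ)=(-0.085600, -0.150000) → end (x,ẋ)=(0.105796, 0.978957)
phase 2: p=0.2243, T=0.274, ωT=1.019198, cosh=1.565928, sinh=1.205043; start (x,ẋ)=(0.105796, 0.978957) → end (x,ẋ)=(0.355876, 1.001792)

x = 0.3559, ẋ = 1.0018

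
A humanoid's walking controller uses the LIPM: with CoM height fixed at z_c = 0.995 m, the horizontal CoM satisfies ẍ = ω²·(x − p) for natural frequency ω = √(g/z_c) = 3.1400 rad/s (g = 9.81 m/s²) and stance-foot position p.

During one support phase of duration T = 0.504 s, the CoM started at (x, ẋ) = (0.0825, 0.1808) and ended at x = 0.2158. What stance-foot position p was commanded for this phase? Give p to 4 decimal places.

ωT = 3.1400·0.504 = 1.582560; cosh(ωT) = 2.536424, sinh(ωT) = 2.330976
x(T) = p + (x₀−p)·cosh(ωT) + (ẋ₀/ω)·sinh(ωT) ⇒ p·(1 − cosh) = x(T) − x₀·cosh − (ẋ₀/ω)·sinh
numerator   = 0.2158 − (0.0825)·2.536424 − (0.1808/3.1400)·2.330976 = -0.127672
denominator = 1 − 2.536424 = -1.536424
p = -0.127672 / -1.536424 = 0.0831

p = 0.0831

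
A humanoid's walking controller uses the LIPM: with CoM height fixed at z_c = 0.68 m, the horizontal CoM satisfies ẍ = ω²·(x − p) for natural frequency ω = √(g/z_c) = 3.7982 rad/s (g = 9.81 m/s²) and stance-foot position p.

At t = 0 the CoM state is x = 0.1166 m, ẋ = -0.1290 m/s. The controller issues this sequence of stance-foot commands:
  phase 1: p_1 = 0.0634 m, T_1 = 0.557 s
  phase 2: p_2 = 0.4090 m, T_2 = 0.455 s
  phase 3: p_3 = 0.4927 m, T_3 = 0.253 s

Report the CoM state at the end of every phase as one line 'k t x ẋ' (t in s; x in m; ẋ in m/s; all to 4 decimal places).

phase 1: p=0.0634, T=0.557, ωT=2.115597, cosh=4.207550, sinh=4.086989; start (x,ẋ)=(0.116600, -0.129000) → end (x,ẋ)=(0.148433, 0.283060)
phase 2: p=0.4090, T=0.455, ωT=1.728181, cosh=2.904005, sinh=2.726398; start (x,ẋ)=(0.148433, 0.283060) → end (x,ẋ)=(-0.144502, -1.876264)
phase 3: p=0.4927, T=0.253, ωT=0.960945, cosh=1.498348, sinh=1.115817; start (x,ẋ)=(-0.144502, -1.876264) → end (x,ẋ)=(-1.013250, -5.511820)

1 0.5570 0.1484 0.2831
2 1.0120 -0.1445 -1.8763
3 1.2650 -1.0133 -5.5118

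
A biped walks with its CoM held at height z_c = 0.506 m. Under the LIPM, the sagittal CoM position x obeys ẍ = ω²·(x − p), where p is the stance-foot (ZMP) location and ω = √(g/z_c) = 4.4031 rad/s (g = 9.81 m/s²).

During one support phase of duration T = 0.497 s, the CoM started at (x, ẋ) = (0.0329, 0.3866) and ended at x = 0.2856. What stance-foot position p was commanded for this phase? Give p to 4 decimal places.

p = 0.0710

ωT = 4.4031·0.497 = 2.188341; cosh(ωT) = 4.516251, sinh(ωT) = 4.404148
x(T) = p + (x₀−p)·cosh(ωT) + (ẋ₀/ω)·sinh(ωT) ⇒ p·(1 − cosh) = x(T) − x₀·cosh − (ẋ₀/ω)·sinh
numerator   = 0.2856 − (0.0329)·4.516251 − (0.3866/4.4031)·4.404148 = -0.249677
denominator = 1 − 4.516251 = -3.516251
p = -0.249677 / -3.516251 = 0.0710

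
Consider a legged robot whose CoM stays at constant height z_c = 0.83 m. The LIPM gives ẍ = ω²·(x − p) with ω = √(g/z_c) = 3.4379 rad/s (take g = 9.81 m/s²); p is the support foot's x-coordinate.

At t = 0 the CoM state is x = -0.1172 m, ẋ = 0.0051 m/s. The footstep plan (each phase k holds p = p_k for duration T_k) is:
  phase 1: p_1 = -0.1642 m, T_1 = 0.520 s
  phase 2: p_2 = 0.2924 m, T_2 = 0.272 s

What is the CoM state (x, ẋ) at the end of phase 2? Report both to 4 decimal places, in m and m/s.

phase 1: p=-0.1642, T=0.520, ωT=1.787708, cosh=3.071542, sinh=2.904199; start (x,ẋ)=(-0.117200, 0.005100) → end (x,ẋ)=(-0.015529, 0.484929)
phase 2: p=0.2924, T=0.272, ωT=0.935109, cosh=1.470017, sinh=1.077474; start (x,ẋ)=(-0.015529, 0.484929) → end (x,ẋ)=(-0.008279, -0.427792)

x = -0.0083, ẋ = -0.4278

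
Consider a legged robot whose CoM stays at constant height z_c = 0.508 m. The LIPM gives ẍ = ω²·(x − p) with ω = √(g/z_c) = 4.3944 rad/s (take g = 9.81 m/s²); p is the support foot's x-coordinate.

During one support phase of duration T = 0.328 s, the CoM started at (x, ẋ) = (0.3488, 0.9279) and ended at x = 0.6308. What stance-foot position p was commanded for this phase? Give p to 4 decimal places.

p = 0.4619

ωT = 4.3944·0.328 = 1.441363; cosh(ωT) = 2.231529, sinh(ωT) = 1.994924
x(T) = p + (x₀−p)·cosh(ωT) + (ẋ₀/ω)·sinh(ωT) ⇒ p·(1 − cosh) = x(T) − x₀·cosh − (ẋ₀/ω)·sinh
numerator   = 0.6308 − (0.3488)·2.231529 − (0.9279/4.3944)·1.994924 = -0.568796
denominator = 1 − 2.231529 = -1.231529
p = -0.568796 / -1.231529 = 0.4619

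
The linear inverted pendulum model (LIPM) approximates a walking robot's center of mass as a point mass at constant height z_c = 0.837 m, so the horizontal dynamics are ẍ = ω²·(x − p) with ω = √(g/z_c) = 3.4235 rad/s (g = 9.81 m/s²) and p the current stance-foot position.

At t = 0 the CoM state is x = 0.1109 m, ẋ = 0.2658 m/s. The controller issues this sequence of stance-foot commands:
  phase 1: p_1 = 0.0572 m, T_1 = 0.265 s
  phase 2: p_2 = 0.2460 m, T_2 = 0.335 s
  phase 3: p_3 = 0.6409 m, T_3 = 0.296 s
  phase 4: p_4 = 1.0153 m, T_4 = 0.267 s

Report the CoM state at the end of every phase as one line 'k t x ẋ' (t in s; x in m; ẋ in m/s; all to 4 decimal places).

1 0.2650 0.2151 0.5735
2 0.6000 0.4295 0.8440
3 0.8960 0.6062 0.4502
4 1.1630 0.5606 -0.8145

phase 1: p=0.0572, T=0.265, ωT=0.907228, cosh=1.440543, sinh=1.036901; start (x,ẋ)=(0.110900, 0.265800) → end (x,ẋ)=(0.215062, 0.573522)
phase 2: p=0.2460, T=0.335, ωT=1.146873, cosh=1.732980, sinh=1.415351; start (x,ẋ)=(0.215062, 0.573522) → end (x,ẋ)=(0.429492, 0.843994)
phase 3: p=0.6409, T=0.296, ωT=1.013356, cosh=1.558915, sinh=1.195916; start (x,ẋ)=(0.429492, 0.843994) → end (x,ẋ)=(0.606162, 0.450164)
phase 4: p=1.0153, T=0.267, ωT=0.914075, cosh=1.447677, sinh=1.046789; start (x,ẋ)=(0.606162, 0.450164) → end (x,ẋ)=(0.560645, -0.814530)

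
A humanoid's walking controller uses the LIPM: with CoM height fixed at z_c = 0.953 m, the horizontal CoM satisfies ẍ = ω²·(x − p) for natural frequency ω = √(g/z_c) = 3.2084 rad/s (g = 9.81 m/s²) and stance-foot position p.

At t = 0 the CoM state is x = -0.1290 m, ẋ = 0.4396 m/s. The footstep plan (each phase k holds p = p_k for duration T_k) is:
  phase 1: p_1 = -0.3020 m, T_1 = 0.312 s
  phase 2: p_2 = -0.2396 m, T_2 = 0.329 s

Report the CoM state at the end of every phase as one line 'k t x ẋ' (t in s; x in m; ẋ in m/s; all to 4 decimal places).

phase 1: p=-0.3020, T=0.312, ωT=1.001021, cosh=1.544281, sinh=1.176777; start (x,ẋ)=(-0.129000, 0.439600) → end (x,ẋ)=(0.126397, 1.332040)
phase 2: p=-0.2396, T=0.329, ωT=1.055564, cosh=1.610795, sinh=1.262799; start (x,ẋ)=(0.126397, 1.332040) → end (x,ẋ)=(0.874226, 3.628504)

1 0.3120 0.1264 1.3320
2 0.6410 0.8742 3.6285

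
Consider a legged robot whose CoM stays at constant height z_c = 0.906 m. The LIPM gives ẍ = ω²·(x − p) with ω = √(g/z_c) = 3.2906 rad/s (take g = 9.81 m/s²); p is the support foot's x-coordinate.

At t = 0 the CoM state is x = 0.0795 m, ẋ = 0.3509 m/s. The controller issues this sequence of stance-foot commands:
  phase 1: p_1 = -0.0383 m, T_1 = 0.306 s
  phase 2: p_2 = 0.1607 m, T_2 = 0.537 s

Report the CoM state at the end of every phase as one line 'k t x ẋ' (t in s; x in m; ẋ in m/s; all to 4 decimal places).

1 0.3060 0.2709 1.0040
2 0.8430 1.3596 4.0547

phase 1: p=-0.0383, T=0.306, ωT=1.006924, cosh=1.551254, sinh=1.185913; start (x,ẋ)=(0.079500, 0.350900) → end (x,ẋ)=(0.270900, 1.004034)
phase 2: p=0.1607, T=0.537, ωT=1.767052, cosh=3.012204, sinh=2.841368; start (x,ẋ)=(0.270900, 1.004034) → end (x,ẋ)=(1.359609, 4.054704)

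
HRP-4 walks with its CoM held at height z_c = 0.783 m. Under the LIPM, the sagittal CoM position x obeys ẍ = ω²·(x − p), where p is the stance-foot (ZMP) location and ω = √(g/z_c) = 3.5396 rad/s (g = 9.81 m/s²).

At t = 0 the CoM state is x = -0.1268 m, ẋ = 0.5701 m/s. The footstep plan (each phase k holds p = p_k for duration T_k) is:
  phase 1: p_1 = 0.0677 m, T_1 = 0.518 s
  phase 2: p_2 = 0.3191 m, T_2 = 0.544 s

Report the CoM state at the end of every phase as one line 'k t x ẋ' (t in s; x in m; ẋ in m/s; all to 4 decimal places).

phase 1: p=0.0677, T=0.518, ωT=1.833513, cosh=3.207837, sinh=3.047986; start (x,ẋ)=(-0.126800, 0.570100) → end (x,ẋ)=(-0.065305, -0.269605)
phase 2: p=0.3191, T=0.544, ωT=1.925542, cosh=3.502332, sinh=3.356536; start (x,ẋ)=(-0.065305, -0.269605) → end (x,ẋ)=(-1.282876, -5.511286)

1 0.5180 -0.0653 -0.2696
2 1.0620 -1.2829 -5.5113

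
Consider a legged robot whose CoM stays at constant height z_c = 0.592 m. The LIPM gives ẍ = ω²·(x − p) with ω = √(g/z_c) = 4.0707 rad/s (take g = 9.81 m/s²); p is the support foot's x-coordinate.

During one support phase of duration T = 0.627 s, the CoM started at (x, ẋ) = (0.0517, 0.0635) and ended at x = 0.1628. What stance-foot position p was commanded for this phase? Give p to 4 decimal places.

ωT = 4.0707·0.627 = 2.552329; cosh(ωT) = 6.457433, sinh(ωT) = 6.379532
x(T) = p + (x₀−p)·cosh(ωT) + (ẋ₀/ω)·sinh(ωT) ⇒ p·(1 − cosh) = x(T) − x₀·cosh − (ẋ₀/ω)·sinh
numerator   = 0.1628 − (0.0517)·6.457433 − (0.0635/4.0707)·6.379532 = -0.270565
denominator = 1 − 6.457433 = -5.457433
p = -0.270565 / -5.457433 = 0.0496

p = 0.0496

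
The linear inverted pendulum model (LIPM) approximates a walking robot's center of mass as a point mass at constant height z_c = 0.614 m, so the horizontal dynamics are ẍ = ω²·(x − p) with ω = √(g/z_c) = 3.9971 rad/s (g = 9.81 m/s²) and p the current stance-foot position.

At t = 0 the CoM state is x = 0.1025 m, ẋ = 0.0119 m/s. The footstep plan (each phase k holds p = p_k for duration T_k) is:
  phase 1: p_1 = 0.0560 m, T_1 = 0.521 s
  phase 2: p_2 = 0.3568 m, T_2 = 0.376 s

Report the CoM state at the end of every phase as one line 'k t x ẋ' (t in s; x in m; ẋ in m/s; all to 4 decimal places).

1 0.5210 0.2572 0.7826
2 0.8970 0.5402 0.9957

phase 1: p=0.0560, T=0.521, ωT=2.082489, cosh=4.074519, sinh=3.949899; start (x,ẋ)=(0.102500, 0.011900) → end (x,ẋ)=(0.257225, 0.782635)
phase 2: p=0.3568, T=0.376, ωT=1.502910, cosh=2.358615, sinh=2.136133; start (x,ẋ)=(0.257225, 0.782635) → end (x,ẋ)=(0.540196, 0.995727)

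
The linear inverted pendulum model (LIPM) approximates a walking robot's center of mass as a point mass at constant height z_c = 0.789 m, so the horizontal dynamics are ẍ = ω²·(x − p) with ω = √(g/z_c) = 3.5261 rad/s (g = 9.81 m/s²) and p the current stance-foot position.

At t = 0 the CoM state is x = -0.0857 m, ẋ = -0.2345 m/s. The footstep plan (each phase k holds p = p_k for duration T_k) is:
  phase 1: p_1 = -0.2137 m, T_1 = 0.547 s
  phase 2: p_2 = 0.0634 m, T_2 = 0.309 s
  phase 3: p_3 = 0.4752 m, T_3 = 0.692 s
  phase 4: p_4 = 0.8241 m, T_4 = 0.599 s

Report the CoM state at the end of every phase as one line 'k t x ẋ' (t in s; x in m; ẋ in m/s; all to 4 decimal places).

1 0.5470 0.0120 0.6962
2 0.8560 0.2387 0.9131
3 1.5480 0.5823 0.5299
4 2.1470 0.4220 -1.2504

phase 1: p=-0.2137, T=0.547, ωT=1.928777, cosh=3.513207, sinh=3.367881; start (x,ẋ)=(-0.085700, -0.234500) → end (x,ẋ)=(0.012013, 0.696215)
phase 2: p=0.0634, T=0.309, ωT=1.089565, cosh=1.654672, sinh=1.318309; start (x,ẋ)=(0.012013, 0.696215) → end (x,ẋ)=(0.238666, 0.913134)
phase 3: p=0.4752, T=0.692, ωT=2.440061, cosh=5.780449, sinh=5.693294; start (x,ẋ)=(0.238666, 0.913134) → end (x,ẋ)=(0.582286, 0.529873)
phase 4: p=0.8241, T=0.599, ωT=2.112134, cosh=4.193420, sinh=4.072441; start (x,ẋ)=(0.582286, 0.529873) → end (x,ẋ)=(0.422045, -1.250427)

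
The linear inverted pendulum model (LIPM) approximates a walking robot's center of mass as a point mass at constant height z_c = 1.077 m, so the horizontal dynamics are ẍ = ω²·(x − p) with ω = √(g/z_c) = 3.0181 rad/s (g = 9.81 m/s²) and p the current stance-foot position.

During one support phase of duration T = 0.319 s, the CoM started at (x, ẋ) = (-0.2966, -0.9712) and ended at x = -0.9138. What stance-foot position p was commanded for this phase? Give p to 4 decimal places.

ωT = 3.0181·0.319 = 0.962774; cosh(ωT) = 1.500392, sinh(ωT) = 1.118559
x(T) = p + (x₀−p)·cosh(ωT) + (ẋ₀/ω)·sinh(ωT) ⇒ p·(1 − cosh) = x(T) − x₀·cosh − (ẋ₀/ω)·sinh
numerator   = -0.9138 − (-0.2966)·1.500392 − (-0.9712/3.0181)·1.118559 = -0.108841
denominator = 1 − 1.500392 = -0.500392
p = -0.108841 / -0.500392 = 0.2175

p = 0.2175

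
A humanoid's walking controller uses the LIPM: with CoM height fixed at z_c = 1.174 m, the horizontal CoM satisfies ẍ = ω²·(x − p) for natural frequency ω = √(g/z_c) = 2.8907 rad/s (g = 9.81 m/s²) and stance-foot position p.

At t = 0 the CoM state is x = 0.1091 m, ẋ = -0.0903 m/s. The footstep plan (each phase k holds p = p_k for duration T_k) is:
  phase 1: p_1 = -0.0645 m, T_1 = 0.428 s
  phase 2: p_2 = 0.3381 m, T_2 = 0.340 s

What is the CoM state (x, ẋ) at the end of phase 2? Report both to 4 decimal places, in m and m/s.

phase 1: p=-0.0645, T=0.428, ωT=1.237220, cosh=1.868104, sinh=1.577914; start (x,ẋ)=(0.109100, -0.090300) → end (x,ẋ)=(0.210512, 0.623148)
phase 2: p=0.3381, T=0.340, ωT=0.982838, cosh=1.523138, sinh=1.148891; start (x,ẋ)=(0.210512, 0.623148) → end (x,ẋ)=(0.391432, 0.525408)

x = 0.3914, ẋ = 0.5254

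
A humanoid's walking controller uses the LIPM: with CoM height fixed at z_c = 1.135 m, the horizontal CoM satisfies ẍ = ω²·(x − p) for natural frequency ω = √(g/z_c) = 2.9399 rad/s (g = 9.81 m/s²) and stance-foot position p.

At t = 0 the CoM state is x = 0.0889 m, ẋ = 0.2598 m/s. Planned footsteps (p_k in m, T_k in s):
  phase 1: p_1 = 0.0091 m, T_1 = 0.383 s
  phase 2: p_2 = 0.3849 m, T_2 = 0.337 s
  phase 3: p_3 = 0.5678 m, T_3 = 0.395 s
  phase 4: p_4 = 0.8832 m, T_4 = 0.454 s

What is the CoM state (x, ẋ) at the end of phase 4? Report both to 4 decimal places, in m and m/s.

x = 1.4514, ẋ = 1.9930

phase 1: p=0.0091, T=0.383, ωT=1.125982, cosh=1.703788, sinh=1.379454; start (x,ẋ)=(0.088900, 0.259800) → end (x,ẋ)=(0.266965, 0.766270)
phase 2: p=0.3849, T=0.337, ωT=0.990746, cosh=1.532272, sinh=1.160972; start (x,ẋ)=(0.266965, 0.766270) → end (x,ẋ)=(0.506793, 0.771605)
phase 3: p=0.5678, T=0.395, ωT=1.161261, cosh=1.753524, sinh=1.440433; start (x,ẋ)=(0.506793, 0.771605) → end (x,ẋ)=(0.838878, 1.094680)
phase 4: p=0.8832, T=0.454, ωT=1.334715, cosh=2.031072, sinh=1.767839; start (x,ẋ)=(0.838878, 1.094680) → end (x,ẋ)=(1.451439, 1.993021)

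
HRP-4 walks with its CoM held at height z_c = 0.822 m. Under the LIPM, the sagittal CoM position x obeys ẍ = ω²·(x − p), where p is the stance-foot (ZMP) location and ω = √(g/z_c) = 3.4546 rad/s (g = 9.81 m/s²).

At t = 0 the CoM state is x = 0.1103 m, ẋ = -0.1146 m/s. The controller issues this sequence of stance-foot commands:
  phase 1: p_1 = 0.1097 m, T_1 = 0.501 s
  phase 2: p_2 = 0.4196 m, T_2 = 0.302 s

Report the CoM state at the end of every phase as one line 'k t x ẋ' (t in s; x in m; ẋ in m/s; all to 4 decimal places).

phase 1: p=0.1097, T=0.501, ωT=1.730755, cosh=2.911031, sinh=2.733881; start (x,ẋ)=(0.110300, -0.114600) → end (x,ẋ)=(0.020755, -0.327938)
phase 2: p=0.4196, T=0.302, ωT=1.043289, cosh=1.595416, sinh=1.243122; start (x,ẋ)=(0.020755, -0.327938) → end (x,ẋ)=(-0.334730, -2.236032)

1 0.5010 0.0208 -0.3279
2 0.8030 -0.3347 -2.2360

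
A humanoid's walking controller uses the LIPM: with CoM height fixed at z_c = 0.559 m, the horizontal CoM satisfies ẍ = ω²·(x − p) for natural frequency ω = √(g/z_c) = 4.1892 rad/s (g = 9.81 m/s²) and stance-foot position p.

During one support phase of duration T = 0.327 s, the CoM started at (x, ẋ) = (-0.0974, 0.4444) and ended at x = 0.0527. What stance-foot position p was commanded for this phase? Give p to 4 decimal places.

ωT = 4.1892·0.327 = 1.369868; cosh(ωT) = 2.094487, sinh(ωT) = 1.840346
x(T) = p + (x₀−p)·cosh(ωT) + (ẋ₀/ω)·sinh(ωT) ⇒ p·(1 − cosh) = x(T) − x₀·cosh − (ẋ₀/ω)·sinh
numerator   = 0.0527 − (-0.0974)·2.094487 − (0.4444/4.1892)·1.840346 = 0.061475
denominator = 1 − 2.094487 = -1.094487
p = 0.061475 / -1.094487 = -0.0562

p = -0.0562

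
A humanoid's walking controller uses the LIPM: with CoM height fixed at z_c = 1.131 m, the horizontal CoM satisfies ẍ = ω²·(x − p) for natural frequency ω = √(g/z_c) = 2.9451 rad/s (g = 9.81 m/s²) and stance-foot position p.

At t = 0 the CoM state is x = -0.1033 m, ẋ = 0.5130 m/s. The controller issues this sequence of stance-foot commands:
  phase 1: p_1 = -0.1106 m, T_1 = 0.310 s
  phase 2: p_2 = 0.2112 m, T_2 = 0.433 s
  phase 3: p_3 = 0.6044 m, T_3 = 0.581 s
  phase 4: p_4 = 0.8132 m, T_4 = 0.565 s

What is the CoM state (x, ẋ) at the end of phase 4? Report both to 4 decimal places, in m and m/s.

x = 1.3097, ẋ = 1.6293

phase 1: p=-0.1106, T=0.310, ωT=0.912981, cosh=1.446533, sinh=1.045207; start (x,ẋ)=(-0.103300, 0.513000) → end (x,ẋ)=(0.082022, 0.764542)
phase 2: p=0.2112, T=0.433, ωT=1.275228, cosh=1.929443, sinh=1.650076; start (x,ẋ)=(0.082022, 0.764542) → end (x,ẋ)=(0.390315, 0.847381)
phase 3: p=0.6044, T=0.581, ωT=1.711103, cosh=2.857865, sinh=2.677199; start (x,ẋ)=(0.390315, 0.847381) → end (x,ẋ)=(0.762872, 0.733720)
phase 4: p=0.8132, T=0.565, ωT=1.663981, cosh=2.734838, sinh=2.545455; start (x,ẋ)=(0.762872, 0.733720) → end (x,ẋ)=(1.309716, 1.629313)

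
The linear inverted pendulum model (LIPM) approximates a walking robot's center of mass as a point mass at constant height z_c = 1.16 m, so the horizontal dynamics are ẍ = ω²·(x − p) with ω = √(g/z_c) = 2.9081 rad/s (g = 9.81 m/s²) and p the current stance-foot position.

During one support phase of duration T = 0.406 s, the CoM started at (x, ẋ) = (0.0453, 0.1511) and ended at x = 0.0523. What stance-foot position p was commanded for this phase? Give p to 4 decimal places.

ωT = 2.9081·0.406 = 1.180689; cosh(ωT) = 1.781842, sinh(ωT) = 1.474774
x(T) = p + (x₀−p)·cosh(ωT) + (ẋ₀/ω)·sinh(ωT) ⇒ p·(1 − cosh) = x(T) − x₀·cosh − (ẋ₀/ω)·sinh
numerator   = 0.0523 − (0.0453)·1.781842 − (0.1511/2.9081)·1.474774 = -0.105044
denominator = 1 − 1.781842 = -0.781842
p = -0.105044 / -0.781842 = 0.1344

p = 0.1344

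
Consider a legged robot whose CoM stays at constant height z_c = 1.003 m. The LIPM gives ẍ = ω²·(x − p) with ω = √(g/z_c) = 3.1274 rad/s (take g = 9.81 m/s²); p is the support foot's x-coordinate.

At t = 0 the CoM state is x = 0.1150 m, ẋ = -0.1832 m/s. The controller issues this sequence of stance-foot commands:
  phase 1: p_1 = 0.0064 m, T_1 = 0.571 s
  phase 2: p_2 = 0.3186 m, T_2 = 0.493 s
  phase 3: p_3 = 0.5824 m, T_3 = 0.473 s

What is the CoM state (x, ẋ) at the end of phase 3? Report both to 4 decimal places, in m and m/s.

phase 1: p=0.0064, T=0.571, ωT=1.785745, cosh=3.065848, sinh=2.898176; start (x,ẋ)=(0.115000, -0.183200) → end (x,ẋ)=(0.169579, 0.422660)
phase 2: p=0.3186, T=0.493, ωT=1.541808, cosh=2.443513, sinh=2.229519; start (x,ẋ)=(0.169579, 0.422660) → end (x,ẋ)=(0.255779, -0.006289)
phase 3: p=0.5824, T=0.473, ωT=1.479260, cosh=2.308752, sinh=2.080945; start (x,ẋ)=(0.255779, -0.006289) → end (x,ẋ)=(-0.175871, -2.140152)

x = -0.1759, ẋ = -2.1402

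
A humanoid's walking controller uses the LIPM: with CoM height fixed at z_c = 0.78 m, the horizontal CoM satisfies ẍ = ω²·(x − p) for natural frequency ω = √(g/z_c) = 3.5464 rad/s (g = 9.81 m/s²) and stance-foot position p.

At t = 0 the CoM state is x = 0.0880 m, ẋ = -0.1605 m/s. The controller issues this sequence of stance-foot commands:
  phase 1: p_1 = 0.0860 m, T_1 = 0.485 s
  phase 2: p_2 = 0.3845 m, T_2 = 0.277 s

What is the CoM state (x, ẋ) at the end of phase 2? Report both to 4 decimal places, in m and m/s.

x = -0.3910, ẋ = -2.3651

phase 1: p=0.0860, T=0.485, ωT=1.720004, cosh=2.881808, sinh=2.702743; start (x,ẋ)=(0.088000, -0.160500) → end (x,ẋ)=(-0.030555, -0.443360)
phase 2: p=0.3845, T=0.277, ωT=0.982353, cosh=1.522581, sinh=1.148152; start (x,ẋ)=(-0.030555, -0.443360) → end (x,ẋ)=(-0.390993, -2.365074)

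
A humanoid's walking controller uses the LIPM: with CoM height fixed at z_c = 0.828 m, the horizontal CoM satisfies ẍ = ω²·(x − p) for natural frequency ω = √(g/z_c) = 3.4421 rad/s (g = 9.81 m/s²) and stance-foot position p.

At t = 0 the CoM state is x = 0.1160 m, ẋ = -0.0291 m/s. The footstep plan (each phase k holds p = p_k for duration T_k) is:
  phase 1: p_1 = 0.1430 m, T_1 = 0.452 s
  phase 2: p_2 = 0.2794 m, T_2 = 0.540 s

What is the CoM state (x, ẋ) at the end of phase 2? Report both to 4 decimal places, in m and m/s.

phase 1: p=0.1430, T=0.452, ωT=1.555829, cosh=2.475014, sinh=2.264000; start (x,ẋ)=(0.116000, -0.029100) → end (x,ẋ)=(0.057034, -0.282432)
phase 2: p=0.2794, T=0.540, ωT=1.858734, cosh=3.285740, sinh=3.129870; start (x,ẋ)=(0.057034, -0.282432) → end (x,ẋ)=(-0.708048, -3.323613)

x = -0.7080, ẋ = -3.3236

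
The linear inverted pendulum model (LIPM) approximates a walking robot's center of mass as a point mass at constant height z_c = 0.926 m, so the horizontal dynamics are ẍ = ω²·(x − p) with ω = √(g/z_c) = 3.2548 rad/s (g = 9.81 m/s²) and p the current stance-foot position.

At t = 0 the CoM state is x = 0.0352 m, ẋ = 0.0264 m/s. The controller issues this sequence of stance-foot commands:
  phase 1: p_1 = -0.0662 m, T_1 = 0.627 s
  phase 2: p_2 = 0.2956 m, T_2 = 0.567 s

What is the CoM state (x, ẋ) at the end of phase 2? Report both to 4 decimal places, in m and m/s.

x = 1.7908, ẋ = 5.0462

phase 1: p=-0.0662, T=0.627, ωT=2.040760, cosh=3.913192, sinh=3.783262; start (x,ẋ)=(0.035200, 0.026400) → end (x,ẋ)=(0.361284, 1.351924)
phase 2: p=0.2956, T=0.567, ωT=1.845472, cosh=3.244518, sinh=3.086567; start (x,ẋ)=(0.361284, 1.351924) → end (x,ẋ)=(1.790759, 5.046212)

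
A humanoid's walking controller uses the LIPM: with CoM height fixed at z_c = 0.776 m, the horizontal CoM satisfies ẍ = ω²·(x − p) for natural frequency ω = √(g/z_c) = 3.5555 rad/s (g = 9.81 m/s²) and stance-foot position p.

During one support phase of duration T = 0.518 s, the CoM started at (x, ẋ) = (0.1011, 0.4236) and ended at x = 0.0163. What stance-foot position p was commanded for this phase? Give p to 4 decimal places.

p = 0.3031

ωT = 3.5555·0.518 = 1.841749; cosh(ωT) = 3.233050, sinh(ωT) = 3.074510
x(T) = p + (x₀−p)·cosh(ωT) + (ẋ₀/ω)·sinh(ωT) ⇒ p·(1 − cosh) = x(T) − x₀·cosh − (ẋ₀/ω)·sinh
numerator   = 0.0163 − (0.1011)·3.233050 − (0.4236/3.5555)·3.074510 = -0.676857
denominator = 1 − 3.233050 = -2.233050
p = -0.676857 / -2.233050 = 0.3031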